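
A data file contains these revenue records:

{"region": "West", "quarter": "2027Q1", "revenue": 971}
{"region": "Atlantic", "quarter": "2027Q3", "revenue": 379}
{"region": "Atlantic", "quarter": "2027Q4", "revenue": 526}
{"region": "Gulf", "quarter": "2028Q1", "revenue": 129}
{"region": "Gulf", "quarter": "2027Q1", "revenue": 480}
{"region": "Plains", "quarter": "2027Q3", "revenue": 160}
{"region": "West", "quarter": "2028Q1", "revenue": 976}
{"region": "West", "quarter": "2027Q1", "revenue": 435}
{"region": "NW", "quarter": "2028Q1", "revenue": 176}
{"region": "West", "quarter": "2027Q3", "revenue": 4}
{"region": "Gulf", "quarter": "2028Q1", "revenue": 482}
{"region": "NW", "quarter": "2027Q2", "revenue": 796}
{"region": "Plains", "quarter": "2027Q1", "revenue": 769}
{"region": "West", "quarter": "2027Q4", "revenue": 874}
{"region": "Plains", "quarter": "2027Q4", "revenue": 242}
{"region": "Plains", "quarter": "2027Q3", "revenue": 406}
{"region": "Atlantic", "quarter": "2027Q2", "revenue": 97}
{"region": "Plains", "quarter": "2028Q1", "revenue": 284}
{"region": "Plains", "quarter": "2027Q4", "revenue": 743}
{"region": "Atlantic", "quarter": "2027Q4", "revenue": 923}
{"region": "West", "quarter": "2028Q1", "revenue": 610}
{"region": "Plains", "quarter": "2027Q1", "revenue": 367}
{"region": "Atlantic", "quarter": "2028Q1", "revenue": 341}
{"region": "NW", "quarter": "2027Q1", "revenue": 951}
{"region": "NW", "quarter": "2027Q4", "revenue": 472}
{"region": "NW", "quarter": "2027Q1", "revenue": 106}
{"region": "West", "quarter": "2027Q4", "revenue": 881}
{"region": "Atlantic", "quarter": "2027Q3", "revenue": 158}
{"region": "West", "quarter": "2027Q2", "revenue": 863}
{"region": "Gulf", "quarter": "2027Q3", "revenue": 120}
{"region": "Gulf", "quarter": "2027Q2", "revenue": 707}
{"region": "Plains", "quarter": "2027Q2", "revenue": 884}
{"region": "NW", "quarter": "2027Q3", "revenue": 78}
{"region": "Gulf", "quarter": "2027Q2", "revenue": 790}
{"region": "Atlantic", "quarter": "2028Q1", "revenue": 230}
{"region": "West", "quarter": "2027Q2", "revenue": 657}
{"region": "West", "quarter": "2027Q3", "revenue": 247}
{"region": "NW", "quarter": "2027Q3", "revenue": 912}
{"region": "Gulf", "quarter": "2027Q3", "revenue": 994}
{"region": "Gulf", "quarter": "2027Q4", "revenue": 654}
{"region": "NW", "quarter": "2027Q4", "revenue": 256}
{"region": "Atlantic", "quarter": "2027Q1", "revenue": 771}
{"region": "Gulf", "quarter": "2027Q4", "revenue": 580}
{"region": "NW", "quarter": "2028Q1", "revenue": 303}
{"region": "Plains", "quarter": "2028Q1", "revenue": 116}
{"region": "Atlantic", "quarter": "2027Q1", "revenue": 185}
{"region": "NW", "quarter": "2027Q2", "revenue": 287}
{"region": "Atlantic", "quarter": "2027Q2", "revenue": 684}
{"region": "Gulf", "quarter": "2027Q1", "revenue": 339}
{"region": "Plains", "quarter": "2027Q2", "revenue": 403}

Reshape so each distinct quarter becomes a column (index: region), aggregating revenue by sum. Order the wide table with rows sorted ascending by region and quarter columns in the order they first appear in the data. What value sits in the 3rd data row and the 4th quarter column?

479

With rows sorted ascending by region, row 3 is region=NW. quarter columns in first-appearance order: 2027Q1, 2027Q3, 2027Q4, 2028Q1, 2027Q2; column 4 is 2028Q1.
Long rows with region=NW, quarter=2028Q1: 176 + 303 = 479.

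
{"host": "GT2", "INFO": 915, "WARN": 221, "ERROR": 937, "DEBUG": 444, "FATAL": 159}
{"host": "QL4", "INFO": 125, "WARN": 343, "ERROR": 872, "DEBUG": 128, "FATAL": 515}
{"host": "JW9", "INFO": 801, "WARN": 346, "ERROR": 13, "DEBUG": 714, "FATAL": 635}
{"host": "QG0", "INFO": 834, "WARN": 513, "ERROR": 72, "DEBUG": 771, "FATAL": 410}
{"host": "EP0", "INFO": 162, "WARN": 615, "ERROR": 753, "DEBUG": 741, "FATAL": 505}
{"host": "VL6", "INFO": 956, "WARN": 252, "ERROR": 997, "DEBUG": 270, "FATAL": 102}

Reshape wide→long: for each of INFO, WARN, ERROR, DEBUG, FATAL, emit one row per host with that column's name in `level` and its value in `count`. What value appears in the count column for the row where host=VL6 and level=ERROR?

Unpivoting turns each (host, wide-column) pair into one long row.
The wide cell at row VL6, column ERROR holds 997, so the long row (VL6, ERROR) has count=997.

997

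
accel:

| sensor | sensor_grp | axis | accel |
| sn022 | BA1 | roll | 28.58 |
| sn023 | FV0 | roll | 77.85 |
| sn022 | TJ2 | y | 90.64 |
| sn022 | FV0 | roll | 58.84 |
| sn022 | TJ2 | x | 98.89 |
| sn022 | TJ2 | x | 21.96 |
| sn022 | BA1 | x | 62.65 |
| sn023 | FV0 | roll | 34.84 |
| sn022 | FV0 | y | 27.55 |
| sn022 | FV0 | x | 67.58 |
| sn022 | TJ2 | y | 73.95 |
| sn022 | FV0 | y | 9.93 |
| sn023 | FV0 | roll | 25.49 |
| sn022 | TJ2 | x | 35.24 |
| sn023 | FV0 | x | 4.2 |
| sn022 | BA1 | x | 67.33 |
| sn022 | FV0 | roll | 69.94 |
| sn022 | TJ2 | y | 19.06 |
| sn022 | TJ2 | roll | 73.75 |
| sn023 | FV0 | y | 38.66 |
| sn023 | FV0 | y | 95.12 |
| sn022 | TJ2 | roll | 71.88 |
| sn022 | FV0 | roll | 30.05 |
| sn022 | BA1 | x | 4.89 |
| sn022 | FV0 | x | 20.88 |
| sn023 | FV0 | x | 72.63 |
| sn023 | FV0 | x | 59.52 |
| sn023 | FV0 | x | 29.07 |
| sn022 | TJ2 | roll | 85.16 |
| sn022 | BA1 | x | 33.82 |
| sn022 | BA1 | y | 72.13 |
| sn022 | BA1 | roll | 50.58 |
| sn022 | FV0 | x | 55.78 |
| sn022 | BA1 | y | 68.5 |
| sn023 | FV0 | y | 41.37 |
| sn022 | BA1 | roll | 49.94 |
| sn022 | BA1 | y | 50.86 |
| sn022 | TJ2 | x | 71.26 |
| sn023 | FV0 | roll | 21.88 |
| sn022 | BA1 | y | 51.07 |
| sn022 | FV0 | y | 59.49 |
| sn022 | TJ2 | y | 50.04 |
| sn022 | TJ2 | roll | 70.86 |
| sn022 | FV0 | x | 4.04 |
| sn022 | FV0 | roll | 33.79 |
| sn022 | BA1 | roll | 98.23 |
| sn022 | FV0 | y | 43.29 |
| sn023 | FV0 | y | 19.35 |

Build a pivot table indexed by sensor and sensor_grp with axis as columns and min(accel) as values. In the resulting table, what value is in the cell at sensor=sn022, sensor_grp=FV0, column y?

9.93

Rows with sensor=sn022, sensor_grp=FV0 and axis=y: accel values are 27.55, 9.93, 59.49, 43.29.
min(27.55, 9.93, 59.49, 43.29) = 9.93.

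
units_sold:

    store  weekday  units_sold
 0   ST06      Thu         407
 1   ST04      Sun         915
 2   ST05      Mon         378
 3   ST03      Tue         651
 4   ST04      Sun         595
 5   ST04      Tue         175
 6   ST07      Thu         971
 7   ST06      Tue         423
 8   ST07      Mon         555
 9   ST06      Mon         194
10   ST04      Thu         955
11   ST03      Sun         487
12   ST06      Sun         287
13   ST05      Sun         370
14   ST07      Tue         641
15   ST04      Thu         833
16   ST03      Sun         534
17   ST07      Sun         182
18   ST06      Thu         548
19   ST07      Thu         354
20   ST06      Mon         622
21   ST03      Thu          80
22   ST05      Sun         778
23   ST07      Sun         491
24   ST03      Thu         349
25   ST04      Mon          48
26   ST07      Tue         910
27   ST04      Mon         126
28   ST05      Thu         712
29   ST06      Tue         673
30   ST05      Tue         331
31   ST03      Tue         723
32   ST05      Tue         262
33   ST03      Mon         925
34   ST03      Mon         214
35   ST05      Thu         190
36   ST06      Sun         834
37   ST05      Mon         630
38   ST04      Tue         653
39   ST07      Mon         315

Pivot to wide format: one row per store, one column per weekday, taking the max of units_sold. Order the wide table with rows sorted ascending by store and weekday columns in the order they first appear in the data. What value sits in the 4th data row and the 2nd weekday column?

834

With rows sorted ascending by store, row 4 is store=ST06. weekday columns in first-appearance order: Thu, Sun, Mon, Tue; column 2 is Sun.
Long rows with store=ST06, weekday=Sun: max(287, 834) = 834.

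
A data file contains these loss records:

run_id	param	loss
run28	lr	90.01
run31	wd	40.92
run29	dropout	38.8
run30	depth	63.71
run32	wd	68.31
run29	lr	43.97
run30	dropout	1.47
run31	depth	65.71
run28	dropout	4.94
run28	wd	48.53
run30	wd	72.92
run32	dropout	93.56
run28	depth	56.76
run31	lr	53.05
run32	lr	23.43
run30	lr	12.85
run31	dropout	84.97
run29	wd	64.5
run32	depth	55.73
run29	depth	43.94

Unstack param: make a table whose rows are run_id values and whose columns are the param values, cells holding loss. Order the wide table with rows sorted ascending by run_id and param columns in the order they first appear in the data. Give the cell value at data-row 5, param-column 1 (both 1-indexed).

With rows sorted ascending by run_id, row 5 is run_id=run32. param columns in first-appearance order: lr, wd, dropout, depth; column 1 is lr.
Long rows with run_id=run32, param=lr: loss = 23.43.

23.43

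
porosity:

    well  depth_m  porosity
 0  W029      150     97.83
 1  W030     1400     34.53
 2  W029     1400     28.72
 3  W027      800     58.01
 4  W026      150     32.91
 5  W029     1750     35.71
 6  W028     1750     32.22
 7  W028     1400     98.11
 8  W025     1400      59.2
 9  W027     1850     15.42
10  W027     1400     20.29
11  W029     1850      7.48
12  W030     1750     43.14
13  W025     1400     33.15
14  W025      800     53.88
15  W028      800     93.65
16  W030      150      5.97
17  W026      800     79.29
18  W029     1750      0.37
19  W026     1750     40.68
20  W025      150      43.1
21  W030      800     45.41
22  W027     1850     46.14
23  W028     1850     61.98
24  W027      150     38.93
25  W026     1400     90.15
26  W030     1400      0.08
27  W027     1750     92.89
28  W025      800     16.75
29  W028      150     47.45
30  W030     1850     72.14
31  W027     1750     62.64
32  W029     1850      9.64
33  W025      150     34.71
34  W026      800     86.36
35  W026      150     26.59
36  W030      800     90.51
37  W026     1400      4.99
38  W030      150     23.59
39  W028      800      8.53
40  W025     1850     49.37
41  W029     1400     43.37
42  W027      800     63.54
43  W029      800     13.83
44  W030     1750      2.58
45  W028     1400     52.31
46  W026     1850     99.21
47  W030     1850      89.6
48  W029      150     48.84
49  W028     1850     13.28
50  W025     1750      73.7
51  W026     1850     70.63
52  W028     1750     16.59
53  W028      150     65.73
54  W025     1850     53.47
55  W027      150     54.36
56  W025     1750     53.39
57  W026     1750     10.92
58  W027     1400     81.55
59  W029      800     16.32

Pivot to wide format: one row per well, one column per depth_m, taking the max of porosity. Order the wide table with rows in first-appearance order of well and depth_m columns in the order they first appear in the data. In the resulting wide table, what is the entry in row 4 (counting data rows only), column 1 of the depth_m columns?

With rows in first-appearance order of well, row 4 is well=W026. depth_m columns in first-appearance order: 150, 1400, 800, 1750, 1850; column 1 is 150.
Long rows with well=W026, depth_m=150: max(32.91, 26.59) = 32.91.

32.91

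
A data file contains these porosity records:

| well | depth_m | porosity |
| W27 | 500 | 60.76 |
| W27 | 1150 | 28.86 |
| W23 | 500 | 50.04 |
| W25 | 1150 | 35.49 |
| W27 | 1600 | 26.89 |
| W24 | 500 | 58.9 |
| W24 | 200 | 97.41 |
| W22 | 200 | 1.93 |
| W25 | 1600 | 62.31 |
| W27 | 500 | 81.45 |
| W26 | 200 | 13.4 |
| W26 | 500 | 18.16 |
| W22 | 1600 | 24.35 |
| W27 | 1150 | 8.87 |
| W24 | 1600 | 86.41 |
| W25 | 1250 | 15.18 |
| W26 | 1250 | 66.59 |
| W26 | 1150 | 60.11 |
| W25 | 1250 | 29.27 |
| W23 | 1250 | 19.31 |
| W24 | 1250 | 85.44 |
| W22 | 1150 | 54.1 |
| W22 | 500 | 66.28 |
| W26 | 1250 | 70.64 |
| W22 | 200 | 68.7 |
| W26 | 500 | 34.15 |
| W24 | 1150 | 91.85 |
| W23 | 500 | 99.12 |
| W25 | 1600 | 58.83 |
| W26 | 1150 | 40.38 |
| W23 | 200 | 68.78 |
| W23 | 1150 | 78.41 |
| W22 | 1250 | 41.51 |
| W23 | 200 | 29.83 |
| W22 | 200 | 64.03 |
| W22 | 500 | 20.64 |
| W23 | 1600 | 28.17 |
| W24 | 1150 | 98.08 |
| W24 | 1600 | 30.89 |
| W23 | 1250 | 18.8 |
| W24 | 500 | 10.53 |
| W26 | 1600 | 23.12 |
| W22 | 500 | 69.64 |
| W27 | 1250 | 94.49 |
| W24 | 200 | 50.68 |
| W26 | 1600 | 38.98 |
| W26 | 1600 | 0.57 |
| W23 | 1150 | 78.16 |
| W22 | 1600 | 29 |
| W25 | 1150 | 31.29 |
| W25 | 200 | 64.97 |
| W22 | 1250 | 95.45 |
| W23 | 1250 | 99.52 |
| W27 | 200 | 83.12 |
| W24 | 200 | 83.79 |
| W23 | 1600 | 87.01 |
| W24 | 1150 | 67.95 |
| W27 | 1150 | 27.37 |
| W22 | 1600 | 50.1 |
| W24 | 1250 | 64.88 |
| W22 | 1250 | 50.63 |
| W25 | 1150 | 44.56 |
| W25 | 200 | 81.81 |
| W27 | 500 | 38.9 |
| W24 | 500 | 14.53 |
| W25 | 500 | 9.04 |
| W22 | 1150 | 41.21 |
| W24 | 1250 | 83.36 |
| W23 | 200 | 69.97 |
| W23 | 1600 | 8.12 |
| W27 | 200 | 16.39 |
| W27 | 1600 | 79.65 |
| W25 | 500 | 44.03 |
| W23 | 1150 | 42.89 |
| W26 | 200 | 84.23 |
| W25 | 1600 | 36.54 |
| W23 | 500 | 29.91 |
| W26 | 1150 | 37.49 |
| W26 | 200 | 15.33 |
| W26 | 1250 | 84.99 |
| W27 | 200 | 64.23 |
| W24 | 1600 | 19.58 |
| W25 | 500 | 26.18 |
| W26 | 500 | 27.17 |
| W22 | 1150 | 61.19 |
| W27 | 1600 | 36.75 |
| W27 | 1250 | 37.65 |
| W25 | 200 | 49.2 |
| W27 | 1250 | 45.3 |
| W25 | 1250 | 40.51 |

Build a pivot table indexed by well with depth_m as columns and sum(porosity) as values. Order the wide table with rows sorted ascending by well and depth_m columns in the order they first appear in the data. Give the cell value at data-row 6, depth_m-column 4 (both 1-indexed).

163.74

With rows sorted ascending by well, row 6 is well=W27. depth_m columns in first-appearance order: 500, 1150, 1600, 200, 1250; column 4 is 200.
Long rows with well=W27, depth_m=200: 83.12 + 16.39 + 64.23 = 163.74.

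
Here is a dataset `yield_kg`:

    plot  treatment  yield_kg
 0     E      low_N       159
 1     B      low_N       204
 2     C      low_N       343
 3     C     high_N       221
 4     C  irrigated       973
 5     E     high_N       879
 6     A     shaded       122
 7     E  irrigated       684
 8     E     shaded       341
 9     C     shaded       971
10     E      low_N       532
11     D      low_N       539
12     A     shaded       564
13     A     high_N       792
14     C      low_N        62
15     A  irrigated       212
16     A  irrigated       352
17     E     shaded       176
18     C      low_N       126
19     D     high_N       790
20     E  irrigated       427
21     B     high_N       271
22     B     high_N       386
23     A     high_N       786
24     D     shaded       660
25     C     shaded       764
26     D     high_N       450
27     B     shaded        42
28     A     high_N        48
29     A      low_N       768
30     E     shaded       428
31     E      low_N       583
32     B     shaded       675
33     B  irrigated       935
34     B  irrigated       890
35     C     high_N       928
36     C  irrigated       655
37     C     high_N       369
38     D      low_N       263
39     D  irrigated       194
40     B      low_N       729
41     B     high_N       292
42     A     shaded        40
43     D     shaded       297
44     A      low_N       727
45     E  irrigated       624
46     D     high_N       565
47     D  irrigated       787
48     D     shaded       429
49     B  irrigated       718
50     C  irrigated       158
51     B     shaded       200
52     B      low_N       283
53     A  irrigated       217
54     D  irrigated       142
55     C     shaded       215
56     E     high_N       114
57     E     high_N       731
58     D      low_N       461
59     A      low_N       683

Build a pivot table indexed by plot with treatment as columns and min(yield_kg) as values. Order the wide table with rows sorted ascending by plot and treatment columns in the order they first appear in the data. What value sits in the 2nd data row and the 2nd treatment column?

With rows sorted ascending by plot, row 2 is plot=B. treatment columns in first-appearance order: low_N, high_N, irrigated, shaded; column 2 is high_N.
Long rows with plot=B, treatment=high_N: min(271, 386, 292) = 271.

271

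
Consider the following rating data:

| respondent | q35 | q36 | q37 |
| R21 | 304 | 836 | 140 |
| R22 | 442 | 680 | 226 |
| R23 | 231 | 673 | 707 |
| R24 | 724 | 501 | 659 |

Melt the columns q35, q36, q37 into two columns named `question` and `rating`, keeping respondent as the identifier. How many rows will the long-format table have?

12

4 respondent values × 3 melted columns = 12 rows.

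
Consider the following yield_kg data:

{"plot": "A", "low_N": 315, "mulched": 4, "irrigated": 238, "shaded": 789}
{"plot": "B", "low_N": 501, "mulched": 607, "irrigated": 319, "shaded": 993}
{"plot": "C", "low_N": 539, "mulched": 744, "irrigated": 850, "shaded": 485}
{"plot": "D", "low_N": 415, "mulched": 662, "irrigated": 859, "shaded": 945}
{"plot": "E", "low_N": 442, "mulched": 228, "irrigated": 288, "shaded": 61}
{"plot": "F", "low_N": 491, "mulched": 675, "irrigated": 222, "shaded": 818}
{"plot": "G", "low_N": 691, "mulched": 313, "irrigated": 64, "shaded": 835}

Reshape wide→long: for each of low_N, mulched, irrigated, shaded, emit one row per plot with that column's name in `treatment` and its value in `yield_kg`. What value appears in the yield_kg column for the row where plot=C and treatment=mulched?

Unpivoting turns each (plot, wide-column) pair into one long row.
The wide cell at row C, column mulched holds 744, so the long row (C, mulched) has yield_kg=744.

744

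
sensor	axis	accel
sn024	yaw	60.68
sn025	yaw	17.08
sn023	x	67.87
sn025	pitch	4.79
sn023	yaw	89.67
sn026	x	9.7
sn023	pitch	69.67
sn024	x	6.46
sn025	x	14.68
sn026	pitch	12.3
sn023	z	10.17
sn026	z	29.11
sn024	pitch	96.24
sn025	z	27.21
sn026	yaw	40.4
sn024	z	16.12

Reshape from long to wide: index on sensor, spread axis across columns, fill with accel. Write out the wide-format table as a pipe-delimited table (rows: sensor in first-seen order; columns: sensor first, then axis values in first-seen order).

Columns: sensor plus the 4 distinct axis values (yaw, x, pitch, z).
For example, row sn024 column yaw takes accel=60.68 from the long row (sn024, yaw).

| sensor | yaw | x | pitch | z |
| sn024 | 60.68 | 6.46 | 96.24 | 16.12 |
| sn025 | 17.08 | 14.68 | 4.79 | 27.21 |
| sn023 | 89.67 | 67.87 | 69.67 | 10.17 |
| sn026 | 40.4 | 9.7 | 12.3 | 29.11 |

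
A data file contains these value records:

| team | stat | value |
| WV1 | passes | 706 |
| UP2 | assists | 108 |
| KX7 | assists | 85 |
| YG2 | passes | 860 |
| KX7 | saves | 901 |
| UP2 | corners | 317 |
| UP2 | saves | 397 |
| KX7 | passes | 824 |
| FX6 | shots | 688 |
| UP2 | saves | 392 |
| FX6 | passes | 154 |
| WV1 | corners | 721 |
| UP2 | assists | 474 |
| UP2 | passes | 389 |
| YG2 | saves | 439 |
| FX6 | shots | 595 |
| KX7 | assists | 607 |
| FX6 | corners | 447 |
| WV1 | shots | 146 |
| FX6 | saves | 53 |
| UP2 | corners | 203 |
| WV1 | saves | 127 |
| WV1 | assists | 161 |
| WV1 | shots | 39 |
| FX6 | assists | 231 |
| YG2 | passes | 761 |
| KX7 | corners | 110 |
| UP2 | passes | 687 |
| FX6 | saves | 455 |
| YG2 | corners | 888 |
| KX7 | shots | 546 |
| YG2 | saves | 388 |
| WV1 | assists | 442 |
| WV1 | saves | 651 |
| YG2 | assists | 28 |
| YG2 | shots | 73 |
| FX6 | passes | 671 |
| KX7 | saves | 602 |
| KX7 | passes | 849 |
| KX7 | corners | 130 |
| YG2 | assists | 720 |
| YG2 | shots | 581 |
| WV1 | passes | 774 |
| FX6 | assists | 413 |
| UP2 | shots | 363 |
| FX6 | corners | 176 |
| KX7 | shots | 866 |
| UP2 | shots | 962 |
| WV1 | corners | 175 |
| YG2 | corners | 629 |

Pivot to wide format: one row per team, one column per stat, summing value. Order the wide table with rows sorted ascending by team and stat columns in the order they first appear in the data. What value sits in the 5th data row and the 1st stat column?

1621

With rows sorted ascending by team, row 5 is team=YG2. stat columns in first-appearance order: passes, assists, saves, corners, shots; column 1 is passes.
Long rows with team=YG2, stat=passes: 860 + 761 = 1621.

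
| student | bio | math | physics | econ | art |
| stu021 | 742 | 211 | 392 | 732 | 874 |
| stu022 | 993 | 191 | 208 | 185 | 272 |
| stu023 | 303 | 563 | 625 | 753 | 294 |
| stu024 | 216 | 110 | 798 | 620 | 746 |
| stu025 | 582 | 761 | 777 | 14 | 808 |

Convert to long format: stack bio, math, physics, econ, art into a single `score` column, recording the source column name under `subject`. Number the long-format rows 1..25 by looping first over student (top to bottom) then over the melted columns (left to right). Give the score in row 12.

25 rows total (5 × 5). Row 12: index ⌊(12-1)/5⌋ = 2 into student → stu023; (12-1) mod 5 = 1 into the melted columns → math.
So row 12 is (stu023, math, 563); score = 563.

563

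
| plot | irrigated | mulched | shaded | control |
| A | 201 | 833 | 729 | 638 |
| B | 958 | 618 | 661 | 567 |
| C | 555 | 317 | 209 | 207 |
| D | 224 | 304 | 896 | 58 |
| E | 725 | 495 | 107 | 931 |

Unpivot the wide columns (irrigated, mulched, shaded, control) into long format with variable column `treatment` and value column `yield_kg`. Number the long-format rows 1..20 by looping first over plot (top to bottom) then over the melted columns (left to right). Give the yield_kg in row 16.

20 rows total (5 × 4). Row 16: index ⌊(16-1)/4⌋ = 3 into plot → D; (16-1) mod 4 = 3 into the melted columns → control.
So row 16 is (D, control, 58); yield_kg = 58.

58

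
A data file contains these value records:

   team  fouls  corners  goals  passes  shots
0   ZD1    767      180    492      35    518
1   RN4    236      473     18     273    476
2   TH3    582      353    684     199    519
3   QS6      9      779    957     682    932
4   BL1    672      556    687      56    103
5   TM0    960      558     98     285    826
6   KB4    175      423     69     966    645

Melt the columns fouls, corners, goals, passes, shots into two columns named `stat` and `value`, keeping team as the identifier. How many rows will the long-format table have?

7 team values × 5 melted columns = 35 rows.

35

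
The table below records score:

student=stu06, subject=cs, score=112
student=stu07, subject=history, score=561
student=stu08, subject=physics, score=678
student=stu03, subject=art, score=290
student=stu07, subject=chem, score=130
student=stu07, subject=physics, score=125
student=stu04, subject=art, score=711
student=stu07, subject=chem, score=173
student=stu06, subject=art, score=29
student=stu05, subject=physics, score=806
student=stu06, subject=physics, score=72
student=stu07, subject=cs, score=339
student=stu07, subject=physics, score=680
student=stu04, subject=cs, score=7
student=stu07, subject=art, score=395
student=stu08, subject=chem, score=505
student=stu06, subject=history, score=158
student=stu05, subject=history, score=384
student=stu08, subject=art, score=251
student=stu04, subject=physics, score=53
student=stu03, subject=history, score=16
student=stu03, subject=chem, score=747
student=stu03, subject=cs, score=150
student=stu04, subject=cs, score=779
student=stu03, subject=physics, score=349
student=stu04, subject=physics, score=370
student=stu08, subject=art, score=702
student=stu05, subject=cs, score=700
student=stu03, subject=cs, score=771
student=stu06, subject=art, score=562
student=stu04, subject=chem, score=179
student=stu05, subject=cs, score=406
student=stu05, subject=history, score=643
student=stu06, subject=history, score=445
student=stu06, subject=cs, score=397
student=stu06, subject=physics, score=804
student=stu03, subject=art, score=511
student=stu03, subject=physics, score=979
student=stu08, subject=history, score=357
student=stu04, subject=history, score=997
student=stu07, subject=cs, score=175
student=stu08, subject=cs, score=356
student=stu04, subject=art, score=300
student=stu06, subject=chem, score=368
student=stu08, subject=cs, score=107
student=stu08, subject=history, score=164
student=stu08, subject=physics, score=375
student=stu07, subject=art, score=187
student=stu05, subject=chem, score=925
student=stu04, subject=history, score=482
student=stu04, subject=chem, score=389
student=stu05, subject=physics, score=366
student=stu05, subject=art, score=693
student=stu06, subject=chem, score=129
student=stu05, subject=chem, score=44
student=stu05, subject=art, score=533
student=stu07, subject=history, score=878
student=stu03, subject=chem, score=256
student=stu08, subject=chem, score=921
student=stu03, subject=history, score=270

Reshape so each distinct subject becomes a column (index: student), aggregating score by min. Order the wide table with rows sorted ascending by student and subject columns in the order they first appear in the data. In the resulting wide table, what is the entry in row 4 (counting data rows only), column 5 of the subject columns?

With rows sorted ascending by student, row 4 is student=stu06. subject columns in first-appearance order: cs, history, physics, art, chem; column 5 is chem.
Long rows with student=stu06, subject=chem: min(368, 129) = 129.

129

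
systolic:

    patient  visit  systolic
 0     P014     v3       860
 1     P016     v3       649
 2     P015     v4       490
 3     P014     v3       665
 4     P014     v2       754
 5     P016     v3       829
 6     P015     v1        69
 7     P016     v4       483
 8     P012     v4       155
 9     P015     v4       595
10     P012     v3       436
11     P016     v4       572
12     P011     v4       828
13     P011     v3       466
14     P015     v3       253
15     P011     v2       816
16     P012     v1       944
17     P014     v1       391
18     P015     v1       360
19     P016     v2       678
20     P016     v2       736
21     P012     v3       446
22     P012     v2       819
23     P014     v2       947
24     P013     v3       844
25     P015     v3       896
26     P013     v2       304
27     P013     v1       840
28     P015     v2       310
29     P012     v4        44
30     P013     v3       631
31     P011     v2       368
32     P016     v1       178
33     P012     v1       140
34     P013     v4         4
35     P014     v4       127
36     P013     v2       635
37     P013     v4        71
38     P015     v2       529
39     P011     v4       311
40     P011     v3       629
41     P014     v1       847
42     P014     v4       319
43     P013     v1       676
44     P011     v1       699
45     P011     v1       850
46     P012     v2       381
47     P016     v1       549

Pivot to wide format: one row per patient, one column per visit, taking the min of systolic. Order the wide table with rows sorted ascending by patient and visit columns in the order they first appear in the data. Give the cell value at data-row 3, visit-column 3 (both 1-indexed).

304

With rows sorted ascending by patient, row 3 is patient=P013. visit columns in first-appearance order: v3, v4, v2, v1; column 3 is v2.
Long rows with patient=P013, visit=v2: min(304, 635) = 304.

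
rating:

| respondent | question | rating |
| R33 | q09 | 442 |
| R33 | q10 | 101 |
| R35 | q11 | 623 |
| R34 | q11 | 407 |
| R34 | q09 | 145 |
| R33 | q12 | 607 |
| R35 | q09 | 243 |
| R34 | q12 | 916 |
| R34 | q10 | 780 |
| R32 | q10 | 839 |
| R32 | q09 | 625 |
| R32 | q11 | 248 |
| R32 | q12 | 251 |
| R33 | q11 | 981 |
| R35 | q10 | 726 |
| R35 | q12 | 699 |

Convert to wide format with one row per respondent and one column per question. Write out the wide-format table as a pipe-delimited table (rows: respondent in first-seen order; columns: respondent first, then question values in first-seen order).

| respondent | q09 | q10 | q11 | q12 |
| R33 | 442 | 101 | 981 | 607 |
| R35 | 243 | 726 | 623 | 699 |
| R34 | 145 | 780 | 407 | 916 |
| R32 | 625 | 839 | 248 | 251 |

Columns: respondent plus the 4 distinct question values (q09, q10, q11, q12).
For example, row R33 column q09 takes rating=442 from the long row (R33, q09).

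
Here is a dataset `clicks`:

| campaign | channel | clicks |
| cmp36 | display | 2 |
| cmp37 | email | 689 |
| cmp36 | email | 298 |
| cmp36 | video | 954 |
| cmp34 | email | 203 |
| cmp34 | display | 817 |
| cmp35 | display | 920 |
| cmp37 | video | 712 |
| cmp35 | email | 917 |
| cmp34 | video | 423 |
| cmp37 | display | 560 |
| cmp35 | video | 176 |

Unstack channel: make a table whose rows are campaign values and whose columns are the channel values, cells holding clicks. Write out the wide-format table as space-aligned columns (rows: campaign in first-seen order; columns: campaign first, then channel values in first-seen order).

Columns: campaign plus the 3 distinct channel values (display, email, video).
For example, row cmp36 column display takes clicks=2 from the long row (cmp36, display).

campaign  display  email  video
cmp36     2        298    954  
cmp37     560      689    712  
cmp34     817      203    423  
cmp35     920      917    176  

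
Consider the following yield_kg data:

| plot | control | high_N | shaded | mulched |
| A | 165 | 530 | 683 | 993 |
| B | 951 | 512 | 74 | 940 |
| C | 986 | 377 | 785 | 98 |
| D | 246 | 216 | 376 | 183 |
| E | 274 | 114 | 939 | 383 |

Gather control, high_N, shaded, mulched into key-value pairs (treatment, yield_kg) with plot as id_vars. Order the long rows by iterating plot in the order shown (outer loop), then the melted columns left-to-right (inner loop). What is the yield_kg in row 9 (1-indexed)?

986

20 rows total (5 × 4). Row 9: index ⌊(9-1)/4⌋ = 2 into plot → C; (9-1) mod 4 = 0 into the melted columns → control.
So row 9 is (C, control, 986); yield_kg = 986.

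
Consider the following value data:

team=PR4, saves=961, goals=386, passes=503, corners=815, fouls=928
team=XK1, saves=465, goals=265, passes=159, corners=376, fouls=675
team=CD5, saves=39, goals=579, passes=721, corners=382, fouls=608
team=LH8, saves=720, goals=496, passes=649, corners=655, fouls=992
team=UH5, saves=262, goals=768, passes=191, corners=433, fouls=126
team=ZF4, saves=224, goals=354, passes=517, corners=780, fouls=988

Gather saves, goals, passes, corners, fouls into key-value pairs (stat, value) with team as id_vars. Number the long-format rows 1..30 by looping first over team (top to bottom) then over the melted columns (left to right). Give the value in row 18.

649

30 rows total (6 × 5). Row 18: index ⌊(18-1)/5⌋ = 3 into team → LH8; (18-1) mod 5 = 2 into the melted columns → passes.
So row 18 is (LH8, passes, 649); value = 649.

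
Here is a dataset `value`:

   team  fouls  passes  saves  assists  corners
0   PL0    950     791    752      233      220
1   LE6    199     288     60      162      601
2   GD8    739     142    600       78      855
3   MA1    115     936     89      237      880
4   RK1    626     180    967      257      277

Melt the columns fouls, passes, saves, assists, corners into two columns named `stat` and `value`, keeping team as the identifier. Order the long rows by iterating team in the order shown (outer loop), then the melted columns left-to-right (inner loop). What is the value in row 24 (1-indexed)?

25 rows total (5 × 5). Row 24: index ⌊(24-1)/5⌋ = 4 into team → RK1; (24-1) mod 5 = 3 into the melted columns → assists.
So row 24 is (RK1, assists, 257); value = 257.

257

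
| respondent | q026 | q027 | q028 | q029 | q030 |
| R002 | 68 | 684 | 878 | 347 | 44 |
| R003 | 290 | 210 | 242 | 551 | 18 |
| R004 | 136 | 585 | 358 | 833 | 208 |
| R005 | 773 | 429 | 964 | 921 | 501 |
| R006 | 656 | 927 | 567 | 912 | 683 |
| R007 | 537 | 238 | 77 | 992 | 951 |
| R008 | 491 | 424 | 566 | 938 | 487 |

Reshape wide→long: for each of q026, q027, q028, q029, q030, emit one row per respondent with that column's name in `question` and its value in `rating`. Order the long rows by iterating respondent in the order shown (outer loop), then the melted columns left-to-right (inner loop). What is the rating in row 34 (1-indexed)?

938

35 rows total (7 × 5). Row 34: index ⌊(34-1)/5⌋ = 6 into respondent → R008; (34-1) mod 5 = 3 into the melted columns → q029.
So row 34 is (R008, q029, 938); rating = 938.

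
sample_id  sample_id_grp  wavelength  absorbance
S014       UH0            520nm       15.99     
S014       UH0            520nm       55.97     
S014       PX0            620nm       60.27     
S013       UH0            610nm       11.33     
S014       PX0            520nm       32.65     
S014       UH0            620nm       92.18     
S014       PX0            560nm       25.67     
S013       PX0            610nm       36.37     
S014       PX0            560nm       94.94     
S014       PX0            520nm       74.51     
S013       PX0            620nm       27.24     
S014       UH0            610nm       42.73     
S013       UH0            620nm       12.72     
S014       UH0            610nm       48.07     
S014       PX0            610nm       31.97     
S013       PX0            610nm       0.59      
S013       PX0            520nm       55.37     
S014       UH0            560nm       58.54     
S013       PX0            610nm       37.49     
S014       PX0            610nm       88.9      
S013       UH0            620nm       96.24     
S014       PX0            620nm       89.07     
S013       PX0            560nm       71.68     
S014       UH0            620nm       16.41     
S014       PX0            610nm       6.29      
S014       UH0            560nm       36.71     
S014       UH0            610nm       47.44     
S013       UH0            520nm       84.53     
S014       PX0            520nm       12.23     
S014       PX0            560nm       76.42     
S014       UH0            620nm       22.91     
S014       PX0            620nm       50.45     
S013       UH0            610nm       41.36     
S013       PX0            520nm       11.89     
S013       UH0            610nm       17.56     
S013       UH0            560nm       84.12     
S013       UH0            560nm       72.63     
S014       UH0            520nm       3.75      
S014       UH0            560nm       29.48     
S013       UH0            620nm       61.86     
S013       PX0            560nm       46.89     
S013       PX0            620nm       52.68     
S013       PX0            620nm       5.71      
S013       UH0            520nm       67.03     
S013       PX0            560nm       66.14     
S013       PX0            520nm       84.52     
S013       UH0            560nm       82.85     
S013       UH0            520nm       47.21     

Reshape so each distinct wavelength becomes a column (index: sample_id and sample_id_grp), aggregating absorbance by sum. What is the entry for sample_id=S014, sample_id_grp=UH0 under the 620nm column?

131.50

Rows with sample_id=S014, sample_id_grp=UH0 and wavelength=620nm: absorbance values are 92.18, 16.41, 22.91.
92.18 + 16.41 + 22.91 = 131.50.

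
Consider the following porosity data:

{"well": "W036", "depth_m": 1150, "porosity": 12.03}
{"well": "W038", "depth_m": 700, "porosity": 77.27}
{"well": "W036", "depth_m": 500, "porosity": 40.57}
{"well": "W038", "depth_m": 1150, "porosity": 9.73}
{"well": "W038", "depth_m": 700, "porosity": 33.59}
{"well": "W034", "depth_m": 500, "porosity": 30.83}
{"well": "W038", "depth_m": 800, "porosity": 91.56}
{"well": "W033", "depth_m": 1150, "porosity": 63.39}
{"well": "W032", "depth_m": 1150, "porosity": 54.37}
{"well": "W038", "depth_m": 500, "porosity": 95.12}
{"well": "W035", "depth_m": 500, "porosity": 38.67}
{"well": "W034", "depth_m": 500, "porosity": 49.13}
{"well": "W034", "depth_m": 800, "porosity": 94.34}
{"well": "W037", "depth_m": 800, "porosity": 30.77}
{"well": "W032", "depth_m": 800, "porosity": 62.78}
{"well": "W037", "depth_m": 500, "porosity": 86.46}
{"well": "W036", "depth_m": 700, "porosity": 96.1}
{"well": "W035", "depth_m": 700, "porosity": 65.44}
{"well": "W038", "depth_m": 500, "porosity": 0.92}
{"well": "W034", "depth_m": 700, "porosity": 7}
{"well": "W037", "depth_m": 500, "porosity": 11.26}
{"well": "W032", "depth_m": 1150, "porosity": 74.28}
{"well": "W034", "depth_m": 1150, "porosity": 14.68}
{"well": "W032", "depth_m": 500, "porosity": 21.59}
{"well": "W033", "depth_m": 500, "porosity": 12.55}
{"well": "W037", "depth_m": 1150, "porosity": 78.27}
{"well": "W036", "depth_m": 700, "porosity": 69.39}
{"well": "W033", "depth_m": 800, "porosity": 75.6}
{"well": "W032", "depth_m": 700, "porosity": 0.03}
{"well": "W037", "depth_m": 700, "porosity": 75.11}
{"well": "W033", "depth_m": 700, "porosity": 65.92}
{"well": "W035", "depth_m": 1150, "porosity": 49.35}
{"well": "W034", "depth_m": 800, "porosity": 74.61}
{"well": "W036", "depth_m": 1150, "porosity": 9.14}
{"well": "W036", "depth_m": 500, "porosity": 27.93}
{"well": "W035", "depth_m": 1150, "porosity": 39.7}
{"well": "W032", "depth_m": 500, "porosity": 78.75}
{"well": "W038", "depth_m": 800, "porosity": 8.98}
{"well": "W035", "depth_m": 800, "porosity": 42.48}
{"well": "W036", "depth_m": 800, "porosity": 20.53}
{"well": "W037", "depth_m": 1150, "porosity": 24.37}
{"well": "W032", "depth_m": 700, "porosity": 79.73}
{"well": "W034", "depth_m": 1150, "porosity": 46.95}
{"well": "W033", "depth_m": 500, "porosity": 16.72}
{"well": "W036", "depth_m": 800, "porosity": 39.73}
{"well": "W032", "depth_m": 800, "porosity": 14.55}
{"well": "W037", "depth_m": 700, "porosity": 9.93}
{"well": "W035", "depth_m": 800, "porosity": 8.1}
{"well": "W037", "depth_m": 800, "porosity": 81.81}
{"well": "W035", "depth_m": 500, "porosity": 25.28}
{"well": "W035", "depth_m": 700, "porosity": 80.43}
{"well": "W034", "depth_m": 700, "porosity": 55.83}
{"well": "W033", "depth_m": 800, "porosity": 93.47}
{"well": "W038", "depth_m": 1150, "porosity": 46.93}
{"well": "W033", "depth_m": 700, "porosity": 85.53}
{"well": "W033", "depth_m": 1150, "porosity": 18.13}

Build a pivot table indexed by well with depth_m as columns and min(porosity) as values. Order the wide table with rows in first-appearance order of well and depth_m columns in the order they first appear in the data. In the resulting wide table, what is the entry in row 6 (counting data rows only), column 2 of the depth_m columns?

65.44

With rows in first-appearance order of well, row 6 is well=W035. depth_m columns in first-appearance order: 1150, 700, 500, 800; column 2 is 700.
Long rows with well=W035, depth_m=700: min(65.44, 80.43) = 65.44.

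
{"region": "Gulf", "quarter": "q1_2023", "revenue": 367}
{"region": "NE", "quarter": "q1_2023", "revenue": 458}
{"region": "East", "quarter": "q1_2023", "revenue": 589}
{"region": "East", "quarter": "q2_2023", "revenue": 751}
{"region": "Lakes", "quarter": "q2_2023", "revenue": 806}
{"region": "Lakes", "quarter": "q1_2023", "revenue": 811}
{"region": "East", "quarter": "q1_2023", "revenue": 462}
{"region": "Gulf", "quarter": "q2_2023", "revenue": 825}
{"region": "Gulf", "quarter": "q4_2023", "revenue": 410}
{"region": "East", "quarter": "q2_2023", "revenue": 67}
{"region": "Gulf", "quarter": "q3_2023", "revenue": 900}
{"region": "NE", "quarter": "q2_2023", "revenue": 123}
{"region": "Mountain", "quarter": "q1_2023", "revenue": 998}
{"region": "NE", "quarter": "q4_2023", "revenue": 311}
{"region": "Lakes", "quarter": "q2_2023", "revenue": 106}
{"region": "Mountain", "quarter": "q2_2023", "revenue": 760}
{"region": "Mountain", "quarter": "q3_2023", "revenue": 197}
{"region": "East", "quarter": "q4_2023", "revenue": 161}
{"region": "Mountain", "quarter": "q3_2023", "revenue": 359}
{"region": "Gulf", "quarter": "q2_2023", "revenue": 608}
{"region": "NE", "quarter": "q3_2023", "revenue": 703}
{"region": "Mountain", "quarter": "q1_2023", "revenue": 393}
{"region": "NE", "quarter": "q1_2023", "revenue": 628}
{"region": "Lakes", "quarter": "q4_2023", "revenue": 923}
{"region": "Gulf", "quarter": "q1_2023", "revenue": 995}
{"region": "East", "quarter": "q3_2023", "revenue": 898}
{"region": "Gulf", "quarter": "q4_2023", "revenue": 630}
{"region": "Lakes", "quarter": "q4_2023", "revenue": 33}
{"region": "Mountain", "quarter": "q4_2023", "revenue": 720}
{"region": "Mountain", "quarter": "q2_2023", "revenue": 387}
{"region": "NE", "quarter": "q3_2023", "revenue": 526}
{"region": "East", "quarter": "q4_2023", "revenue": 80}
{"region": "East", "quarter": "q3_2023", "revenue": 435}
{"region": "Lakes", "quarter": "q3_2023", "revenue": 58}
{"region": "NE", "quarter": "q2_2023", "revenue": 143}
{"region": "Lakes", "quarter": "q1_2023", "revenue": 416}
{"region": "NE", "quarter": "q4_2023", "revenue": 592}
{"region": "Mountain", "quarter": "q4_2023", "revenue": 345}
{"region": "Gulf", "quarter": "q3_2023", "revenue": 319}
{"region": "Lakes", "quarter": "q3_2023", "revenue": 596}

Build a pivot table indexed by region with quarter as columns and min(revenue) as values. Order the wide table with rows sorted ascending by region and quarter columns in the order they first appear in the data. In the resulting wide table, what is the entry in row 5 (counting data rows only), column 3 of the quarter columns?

311

With rows sorted ascending by region, row 5 is region=NE. quarter columns in first-appearance order: q1_2023, q2_2023, q4_2023, q3_2023; column 3 is q4_2023.
Long rows with region=NE, quarter=q4_2023: min(311, 592) = 311.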